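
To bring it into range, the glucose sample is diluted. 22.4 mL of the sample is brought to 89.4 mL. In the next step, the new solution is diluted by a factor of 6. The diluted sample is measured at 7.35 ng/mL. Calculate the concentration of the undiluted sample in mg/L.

Overall dilution factor = 3.991 × 6 = 23.9.
Original = 7.35 ng/mL × 23.9 = 176 ng/mL = 0.176 mg/L.

0.176 mg/L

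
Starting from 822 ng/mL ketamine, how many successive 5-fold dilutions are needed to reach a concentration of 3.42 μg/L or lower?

Need 5ⁿ ≥ 240, so n ≥ log(240)/log(5) = 3.41.
Minimum whole steps: n = 4.

4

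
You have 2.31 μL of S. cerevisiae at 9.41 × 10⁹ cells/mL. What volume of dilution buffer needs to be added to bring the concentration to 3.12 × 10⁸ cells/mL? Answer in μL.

67.4 μL

V₂ = C₁V₁/C₂ = 9.41 × 10⁹ × 2.31 / 3.12 × 10⁸ = 69.7 μL.
Diluent to add = V₂ − V₁ = 69.7 − 2.31 = 67.4 μL.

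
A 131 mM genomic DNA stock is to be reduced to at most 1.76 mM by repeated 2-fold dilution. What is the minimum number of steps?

Need 2ⁿ ≥ 74.4, so n ≥ log(74.4)/log(2) = 6.22.
Minimum whole steps: n = 7.

7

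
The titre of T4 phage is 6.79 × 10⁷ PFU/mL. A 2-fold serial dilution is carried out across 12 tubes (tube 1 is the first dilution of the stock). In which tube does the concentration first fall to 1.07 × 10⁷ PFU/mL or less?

tube 3

Tube n has concentration 6.79 × 10⁷ PFU/mL / 2ⁿ.
Need 2ⁿ ≥ 6.79 × 10⁷ PFU/mL / 1.07 × 10⁷ PFU/mL = 6.35, so n ≥ 2.67.
First such tube: n = 3.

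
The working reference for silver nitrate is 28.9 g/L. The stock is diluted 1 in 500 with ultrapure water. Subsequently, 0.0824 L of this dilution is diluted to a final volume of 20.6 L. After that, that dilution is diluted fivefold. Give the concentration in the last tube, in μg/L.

Overall dilution factor = 500 × 250 × 5 = 6.25 × 10⁵.
28.9 g/L / 6.25 × 10⁵ = 4.62 × 10⁻⁵ g/L = 46.2 μg/L.

46.2 μg/L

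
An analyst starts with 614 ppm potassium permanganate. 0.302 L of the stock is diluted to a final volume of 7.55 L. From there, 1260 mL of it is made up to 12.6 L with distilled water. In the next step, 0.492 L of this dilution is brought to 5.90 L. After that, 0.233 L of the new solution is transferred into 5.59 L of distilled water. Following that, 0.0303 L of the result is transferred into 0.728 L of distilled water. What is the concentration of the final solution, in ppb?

Overall dilution factor = 25 × 10 × 11.99 × 24.99 × 25.03 = 1.88 × 10⁶.
614 ppm / 1.88 × 10⁶ = 3.27 × 10⁻⁴ ppm = 0.327 ppb.

0.327 ppb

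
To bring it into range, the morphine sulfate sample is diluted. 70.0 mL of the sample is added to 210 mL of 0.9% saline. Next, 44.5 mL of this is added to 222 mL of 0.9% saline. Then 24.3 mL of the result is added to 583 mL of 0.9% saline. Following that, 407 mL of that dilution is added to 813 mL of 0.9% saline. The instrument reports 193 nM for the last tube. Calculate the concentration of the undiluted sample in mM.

0.346 mM

Overall dilution factor = 4 × 5.989 × 24.99 × 2.998 = 1795.
Original = 193 nM × 1795 = 3.46 × 10⁵ nM = 0.346 mM.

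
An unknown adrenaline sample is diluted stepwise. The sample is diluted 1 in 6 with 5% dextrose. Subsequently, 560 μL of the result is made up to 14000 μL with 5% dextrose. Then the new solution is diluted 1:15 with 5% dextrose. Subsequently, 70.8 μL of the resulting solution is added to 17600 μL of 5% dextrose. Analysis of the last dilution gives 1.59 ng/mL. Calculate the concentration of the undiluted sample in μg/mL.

Overall dilution factor = 6 × 25 × 15 × 249.6 = 5.62 × 10⁵.
Original = 1.59 ng/mL × 5.62 × 10⁵ = 8.93 × 10⁵ ng/mL = 893 μg/mL.

893 μg/mL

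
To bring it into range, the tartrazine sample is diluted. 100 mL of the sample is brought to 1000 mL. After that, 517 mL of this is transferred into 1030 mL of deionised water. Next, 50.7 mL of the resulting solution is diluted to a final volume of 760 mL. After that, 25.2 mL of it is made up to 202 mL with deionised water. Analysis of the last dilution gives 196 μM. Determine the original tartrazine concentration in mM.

Overall dilution factor = 10 × 2.992 × 14.99 × 8.016 = 3595.
Original = 196 μM × 3595 = 7.05 × 10⁵ μM = 705 mM.

705 mM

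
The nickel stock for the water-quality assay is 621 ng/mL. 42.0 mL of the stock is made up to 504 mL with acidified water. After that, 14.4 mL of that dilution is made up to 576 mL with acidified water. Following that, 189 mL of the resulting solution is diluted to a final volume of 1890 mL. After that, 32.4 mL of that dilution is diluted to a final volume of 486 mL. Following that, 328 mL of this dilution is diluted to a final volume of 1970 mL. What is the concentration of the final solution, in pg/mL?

1.44 pg/mL

Overall dilution factor = 12 × 40 × 10 × 15 × 6.006 = 4.32 × 10⁵.
621 ng/mL / 4.32 × 10⁵ = 1.44 × 10⁻³ ng/mL = 1.44 pg/mL.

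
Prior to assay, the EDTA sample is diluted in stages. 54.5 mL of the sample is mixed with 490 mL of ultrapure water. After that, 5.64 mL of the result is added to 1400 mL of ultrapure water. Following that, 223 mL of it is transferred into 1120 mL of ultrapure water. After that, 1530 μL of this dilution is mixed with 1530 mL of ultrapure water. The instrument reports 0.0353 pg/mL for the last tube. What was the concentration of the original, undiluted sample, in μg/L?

Overall dilution factor = 9.991 × 249.2 × 6.022 × 1001 = 1.50 × 10⁷.
Original = 0.0353 pg/mL × 1.50 × 10⁷ = 5.30 × 10⁵ pg/mL = 530 μg/L.

530 μg/L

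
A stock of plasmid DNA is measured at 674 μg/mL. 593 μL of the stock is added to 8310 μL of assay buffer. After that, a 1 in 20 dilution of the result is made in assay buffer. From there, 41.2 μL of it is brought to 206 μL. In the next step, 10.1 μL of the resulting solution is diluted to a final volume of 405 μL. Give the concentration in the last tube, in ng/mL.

Overall dilution factor = 15.01 × 20 × 5 × 40.10 = 6.02 × 10⁴.
674 μg/mL / 6.02 × 10⁴ = 0.0112 μg/mL = 11.2 ng/mL.

11.2 ng/mL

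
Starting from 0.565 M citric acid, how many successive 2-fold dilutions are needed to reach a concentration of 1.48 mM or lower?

Need 2ⁿ ≥ 382, so n ≥ log(382)/log(2) = 8.58.
Minimum whole steps: n = 9.

9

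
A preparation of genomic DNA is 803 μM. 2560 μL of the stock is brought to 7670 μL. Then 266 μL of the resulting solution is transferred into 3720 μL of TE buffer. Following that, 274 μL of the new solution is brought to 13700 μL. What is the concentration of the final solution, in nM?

358 nM

Overall dilution factor = 2.996 × 14.98 × 50 = 2245.
803 μM / 2245 = 0.358 μM = 358 nM.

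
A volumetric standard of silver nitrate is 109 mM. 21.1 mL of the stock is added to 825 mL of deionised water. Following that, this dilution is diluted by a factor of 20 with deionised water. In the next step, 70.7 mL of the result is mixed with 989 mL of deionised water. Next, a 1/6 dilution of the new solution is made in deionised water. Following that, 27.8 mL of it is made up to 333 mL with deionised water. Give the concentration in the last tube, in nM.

Overall dilution factor = 40.10 × 20 × 14.99 × 6 × 11.98 = 8.64 × 10⁵.
109 mM / 8.64 × 10⁵ = 1.26 × 10⁻⁴ mM = 126 nM.

126 nM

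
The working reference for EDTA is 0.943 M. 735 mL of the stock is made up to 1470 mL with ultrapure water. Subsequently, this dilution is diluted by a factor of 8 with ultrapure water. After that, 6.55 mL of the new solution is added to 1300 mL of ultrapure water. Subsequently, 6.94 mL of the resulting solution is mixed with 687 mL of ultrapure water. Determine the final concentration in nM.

Overall dilution factor = 2 × 8 × 199.5 × 99.99 = 3.19 × 10⁵.
0.943 M / 3.19 × 10⁵ = 2.95 × 10⁻⁶ M = 2950 nM.

2950 nM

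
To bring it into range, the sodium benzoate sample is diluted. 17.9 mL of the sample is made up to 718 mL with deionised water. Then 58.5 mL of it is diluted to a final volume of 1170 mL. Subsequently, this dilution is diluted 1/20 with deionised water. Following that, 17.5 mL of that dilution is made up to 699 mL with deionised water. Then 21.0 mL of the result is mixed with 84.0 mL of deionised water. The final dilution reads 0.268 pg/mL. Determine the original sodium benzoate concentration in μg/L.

859 μg/L

Overall dilution factor = 40.11 × 20 × 20 × 39.94 × 5 = 3.20 × 10⁶.
Original = 0.268 pg/mL × 3.20 × 10⁶ = 8.59 × 10⁵ pg/mL = 859 μg/L.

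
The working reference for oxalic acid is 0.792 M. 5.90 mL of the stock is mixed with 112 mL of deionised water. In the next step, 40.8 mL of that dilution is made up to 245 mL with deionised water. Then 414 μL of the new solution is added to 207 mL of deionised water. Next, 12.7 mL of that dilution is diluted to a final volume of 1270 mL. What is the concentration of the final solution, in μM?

Overall dilution factor = 19.98 × 6.005 × 501 × 100 = 6.01 × 10⁶.
0.792 M / 6.01 × 10⁶ = 1.32 × 10⁻⁷ M = 0.132 μM.

0.132 μM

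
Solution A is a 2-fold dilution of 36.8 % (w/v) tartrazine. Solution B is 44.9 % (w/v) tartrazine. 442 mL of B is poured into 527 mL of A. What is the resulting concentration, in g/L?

305 g/L

C_A = 36.8 % (w/v) / 2 = 18.4 % (w/v).
C_mix = (C_A·V_A + C_B·V_B)/(V_A + V_B) = (18.4×527 + 44.9×442) / 969.0 = 30.5 % (w/v) = 305 g/L.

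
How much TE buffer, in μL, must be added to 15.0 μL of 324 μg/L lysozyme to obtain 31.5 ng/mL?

31.5 ng/mL = 31.5 μg/L.
V₂ = C₁V₁/C₂ = 324 × 15.0 / 31.5 = 154 μL.
Diluent to add = V₂ − V₁ = 154 − 15.0 = 139 μL.

139 μL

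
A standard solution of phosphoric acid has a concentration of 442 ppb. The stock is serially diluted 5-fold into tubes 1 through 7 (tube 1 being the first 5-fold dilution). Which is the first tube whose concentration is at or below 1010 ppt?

tube 4

Tube n has concentration 442 ppb / 5ⁿ.
Need 5ⁿ ≥ 442 ppb / 1010 ppt = 438, so n ≥ 3.78.
First such tube: n = 4.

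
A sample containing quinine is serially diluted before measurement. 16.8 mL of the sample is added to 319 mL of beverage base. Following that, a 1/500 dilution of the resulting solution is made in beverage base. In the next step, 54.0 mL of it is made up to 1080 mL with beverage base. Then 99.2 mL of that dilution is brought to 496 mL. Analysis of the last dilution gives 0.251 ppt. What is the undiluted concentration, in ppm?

0.251 ppm

Overall dilution factor = 19.99 × 500 × 20 × 5 = 9.99 × 10⁵.
Original = 0.251 ppt × 9.99 × 10⁵ = 2.51 × 10⁵ ppt = 0.251 ppm.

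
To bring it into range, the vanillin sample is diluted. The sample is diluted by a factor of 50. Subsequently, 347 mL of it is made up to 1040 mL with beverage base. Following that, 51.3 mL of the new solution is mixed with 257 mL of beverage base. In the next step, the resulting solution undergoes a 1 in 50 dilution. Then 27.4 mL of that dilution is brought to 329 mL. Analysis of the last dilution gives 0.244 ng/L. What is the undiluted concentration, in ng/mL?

132 ng/mL

Overall dilution factor = 50 × 2.997 × 6.010 × 50 × 12.01 = 5.41 × 10⁵.
Original = 0.244 ng/L × 5.41 × 10⁵ = 1.32 × 10⁵ ng/L = 132 ng/mL.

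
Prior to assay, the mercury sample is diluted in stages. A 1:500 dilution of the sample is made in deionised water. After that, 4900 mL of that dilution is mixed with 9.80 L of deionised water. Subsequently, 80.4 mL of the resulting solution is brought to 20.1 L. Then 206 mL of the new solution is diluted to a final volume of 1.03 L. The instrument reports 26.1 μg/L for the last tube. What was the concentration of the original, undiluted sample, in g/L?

48.9 g/L

Overall dilution factor = 500 × 3 × 250 × 5 = 1.87 × 10⁶.
Original = 26.1 μg/L × 1.87 × 10⁶ = 4.89 × 10⁷ μg/L = 48.9 g/L.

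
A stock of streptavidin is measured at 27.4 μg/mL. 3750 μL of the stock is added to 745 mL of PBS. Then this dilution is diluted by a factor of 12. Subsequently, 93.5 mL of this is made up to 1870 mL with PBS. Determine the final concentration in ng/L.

Overall dilution factor = 199.7 × 12 × 20 = 4.79 × 10⁴.
27.4 μg/mL / 4.79 × 10⁴ = 5.72 × 10⁻⁴ μg/mL = 572 ng/L.

572 ng/L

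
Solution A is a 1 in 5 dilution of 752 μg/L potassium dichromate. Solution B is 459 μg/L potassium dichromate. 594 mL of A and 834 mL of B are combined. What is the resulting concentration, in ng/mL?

331 ng/mL

C_A = 752 μg/L / 5 = 150 μg/L.
C_mix = (C_A·V_A + C_B·V_B)/(V_A + V_B) = (150×594 + 459×834) / 1428 = 331 μg/L = 331 ng/mL.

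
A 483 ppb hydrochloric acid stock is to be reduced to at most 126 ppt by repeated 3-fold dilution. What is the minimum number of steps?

Need 3ⁿ ≥ 3833, so n ≥ log(3833)/log(3) = 7.51.
Minimum whole steps: n = 8.

8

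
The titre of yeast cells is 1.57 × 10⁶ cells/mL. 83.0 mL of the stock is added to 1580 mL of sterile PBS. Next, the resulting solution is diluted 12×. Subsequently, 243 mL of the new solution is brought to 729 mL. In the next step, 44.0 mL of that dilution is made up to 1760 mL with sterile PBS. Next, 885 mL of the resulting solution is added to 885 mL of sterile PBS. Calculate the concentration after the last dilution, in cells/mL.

Overall dilution factor = 20.04 × 12 × 3 × 40 × 2 = 5.77 × 10⁴.
1.57 × 10⁶ cells/mL / 5.77 × 10⁴ = 27.2 cells/mL.

27.2 cells/mL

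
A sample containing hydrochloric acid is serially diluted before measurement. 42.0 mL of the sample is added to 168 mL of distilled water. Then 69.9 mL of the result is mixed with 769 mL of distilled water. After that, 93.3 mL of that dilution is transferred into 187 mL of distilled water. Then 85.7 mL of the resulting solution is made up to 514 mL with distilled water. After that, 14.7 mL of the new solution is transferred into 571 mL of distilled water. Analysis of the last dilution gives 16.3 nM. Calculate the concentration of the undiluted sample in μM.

702 μM

Overall dilution factor = 5 × 12.00 × 3.004 × 5.998 × 39.84 = 4.31 × 10⁴.
Original = 16.3 nM × 4.31 × 10⁴ = 7.02 × 10⁵ nM = 702 μM.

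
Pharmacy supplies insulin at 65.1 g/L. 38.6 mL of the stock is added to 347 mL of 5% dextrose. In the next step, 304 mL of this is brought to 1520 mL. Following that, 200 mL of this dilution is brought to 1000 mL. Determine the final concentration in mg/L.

Overall dilution factor = 9.990 × 5 × 5 = 250.
65.1 g/L / 250 = 0.261 g/L = 261 mg/L.

261 mg/L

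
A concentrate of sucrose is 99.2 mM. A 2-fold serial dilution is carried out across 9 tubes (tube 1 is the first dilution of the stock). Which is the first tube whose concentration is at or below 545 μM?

tube 8

Tube n has concentration 99.2 mM / 2ⁿ.
Need 2ⁿ ≥ 99.2 mM / 545 μM = 182, so n ≥ 7.51.
First such tube: n = 8.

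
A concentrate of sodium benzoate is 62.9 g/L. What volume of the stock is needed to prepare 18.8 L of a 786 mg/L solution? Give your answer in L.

0.235 L

786 mg/L = 0.786 g/L.
V₁ = C₂V₂/C₁ = 0.786 × 18.8 / 62.9 = 0.235 L.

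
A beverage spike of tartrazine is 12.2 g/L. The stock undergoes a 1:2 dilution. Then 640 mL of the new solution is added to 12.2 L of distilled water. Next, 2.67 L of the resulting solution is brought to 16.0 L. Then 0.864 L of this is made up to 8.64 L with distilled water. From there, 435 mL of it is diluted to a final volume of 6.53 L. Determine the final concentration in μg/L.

338 μg/L

Overall dilution factor = 2 × 20.06 × 5.993 × 10 × 15.01 = 3.61 × 10⁴.
12.2 g/L / 3.61 × 10⁴ = 3.38 × 10⁻⁴ g/L = 338 μg/L.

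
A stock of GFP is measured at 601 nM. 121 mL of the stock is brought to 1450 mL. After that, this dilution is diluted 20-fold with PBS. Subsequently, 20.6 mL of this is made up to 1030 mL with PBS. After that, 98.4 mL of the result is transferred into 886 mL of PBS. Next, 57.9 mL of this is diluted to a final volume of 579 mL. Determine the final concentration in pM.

0.501 pM

Overall dilution factor = 11.98 × 20 × 50 × 10.00 × 10 = 1.20 × 10⁶.
601 nM / 1.20 × 10⁶ = 5.01 × 10⁻⁴ nM = 0.501 pM.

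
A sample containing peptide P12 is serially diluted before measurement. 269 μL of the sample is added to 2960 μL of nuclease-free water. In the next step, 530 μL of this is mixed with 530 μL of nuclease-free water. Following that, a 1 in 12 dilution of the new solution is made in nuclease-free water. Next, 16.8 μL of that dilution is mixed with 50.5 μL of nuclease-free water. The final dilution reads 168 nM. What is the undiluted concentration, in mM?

0.194 mM

Overall dilution factor = 12.00 × 2 × 12 × 4.006 = 1154.
Original = 168 nM × 1154 = 1.94 × 10⁵ nM = 0.194 mM.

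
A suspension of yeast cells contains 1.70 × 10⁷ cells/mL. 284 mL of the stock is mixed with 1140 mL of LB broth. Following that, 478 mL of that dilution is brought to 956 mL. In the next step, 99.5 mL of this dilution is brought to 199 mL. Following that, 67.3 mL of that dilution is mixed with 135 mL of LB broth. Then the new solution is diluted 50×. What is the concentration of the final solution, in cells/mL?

5640 cells/mL

Overall dilution factor = 5.014 × 2 × 2 × 3.006 × 50 = 3014.
1.70 × 10⁷ cells/mL / 3014 = 5640 cells/mL.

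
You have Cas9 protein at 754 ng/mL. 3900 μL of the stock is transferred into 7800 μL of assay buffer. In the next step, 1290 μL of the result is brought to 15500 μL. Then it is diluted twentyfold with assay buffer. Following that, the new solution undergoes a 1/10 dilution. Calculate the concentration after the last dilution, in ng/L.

105 ng/L

Overall dilution factor = 3 × 12.02 × 20 × 10 = 7209.
754 ng/mL / 7209 = 0.105 ng/mL = 105 ng/L.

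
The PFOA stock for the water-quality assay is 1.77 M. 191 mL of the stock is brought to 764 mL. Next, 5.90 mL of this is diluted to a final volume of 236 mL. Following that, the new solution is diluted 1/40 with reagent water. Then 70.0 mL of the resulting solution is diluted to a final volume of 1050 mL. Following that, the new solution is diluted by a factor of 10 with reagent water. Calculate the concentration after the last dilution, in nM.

Overall dilution factor = 4 × 40 × 40 × 15 × 10 = 9.60 × 10⁵.
1.77 M / 9.60 × 10⁵ = 1.84 × 10⁻⁶ M = 1840 nM.

1840 nM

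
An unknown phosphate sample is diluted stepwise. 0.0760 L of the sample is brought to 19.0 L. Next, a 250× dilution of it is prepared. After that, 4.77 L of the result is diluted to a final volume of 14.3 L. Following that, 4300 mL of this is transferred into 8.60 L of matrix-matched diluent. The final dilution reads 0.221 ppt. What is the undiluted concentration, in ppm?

Overall dilution factor = 250 × 250 × 2.998 × 3 = 5.62 × 10⁵.
Original = 0.221 ppt × 5.62 × 10⁵ = 1.24 × 10⁵ ppt = 0.124 ppm.

0.124 ppm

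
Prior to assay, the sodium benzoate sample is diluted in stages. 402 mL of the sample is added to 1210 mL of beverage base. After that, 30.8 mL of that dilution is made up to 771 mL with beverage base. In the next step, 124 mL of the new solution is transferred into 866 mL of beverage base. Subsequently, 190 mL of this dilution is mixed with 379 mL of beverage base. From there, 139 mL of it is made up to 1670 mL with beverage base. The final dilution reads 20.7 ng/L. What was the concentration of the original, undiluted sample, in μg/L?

597 μg/L

Overall dilution factor = 4.010 × 25.03 × 7.984 × 2.995 × 12.01 = 2.88 × 10⁴.
Original = 20.7 ng/L × 2.88 × 10⁴ = 5.97 × 10⁵ ng/L = 597 μg/L.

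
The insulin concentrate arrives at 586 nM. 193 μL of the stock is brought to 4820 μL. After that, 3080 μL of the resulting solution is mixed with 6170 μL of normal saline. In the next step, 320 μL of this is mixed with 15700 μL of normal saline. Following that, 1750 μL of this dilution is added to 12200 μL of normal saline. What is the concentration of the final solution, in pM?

Overall dilution factor = 24.97 × 3.003 × 50.06 × 7.971 = 2.99 × 10⁴.
586 nM / 2.99 × 10⁴ = 0.0196 nM = 19.6 pM.

19.6 pM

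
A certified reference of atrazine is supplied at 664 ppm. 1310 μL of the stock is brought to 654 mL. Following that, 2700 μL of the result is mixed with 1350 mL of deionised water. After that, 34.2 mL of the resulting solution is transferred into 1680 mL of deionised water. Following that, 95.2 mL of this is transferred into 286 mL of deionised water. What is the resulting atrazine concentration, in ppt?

Overall dilution factor = 499.2 × 501 × 50.12 × 4.004 = 5.02 × 10⁷.
664 ppm / 5.02 × 10⁷ = 1.32 × 10⁻⁵ ppm = 13.2 ppt.

13.2 ppt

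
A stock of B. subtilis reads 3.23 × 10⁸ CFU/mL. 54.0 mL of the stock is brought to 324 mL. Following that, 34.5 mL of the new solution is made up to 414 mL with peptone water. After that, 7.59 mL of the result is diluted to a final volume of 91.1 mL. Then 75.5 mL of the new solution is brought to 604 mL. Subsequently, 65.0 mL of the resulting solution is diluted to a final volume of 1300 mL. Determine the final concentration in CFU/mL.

2340 CFU/mL

Overall dilution factor = 6 × 12 × 12.00 × 8 × 20 = 1.38 × 10⁵.
3.23 × 10⁸ CFU/mL / 1.38 × 10⁵ = 2340 CFU/mL.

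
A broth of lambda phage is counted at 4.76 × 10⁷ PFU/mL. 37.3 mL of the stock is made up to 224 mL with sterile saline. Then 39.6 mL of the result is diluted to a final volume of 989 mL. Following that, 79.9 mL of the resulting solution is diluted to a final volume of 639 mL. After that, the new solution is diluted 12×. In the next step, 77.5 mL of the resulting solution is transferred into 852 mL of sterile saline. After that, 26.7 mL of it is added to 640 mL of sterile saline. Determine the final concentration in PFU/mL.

11.0 PFU/mL

Overall dilution factor = 6.005 × 24.97 × 7.997 × 12 × 11.99 × 24.97 = 4.31 × 10⁶.
4.76 × 10⁷ PFU/mL / 4.31 × 10⁶ = 11.0 PFU/mL.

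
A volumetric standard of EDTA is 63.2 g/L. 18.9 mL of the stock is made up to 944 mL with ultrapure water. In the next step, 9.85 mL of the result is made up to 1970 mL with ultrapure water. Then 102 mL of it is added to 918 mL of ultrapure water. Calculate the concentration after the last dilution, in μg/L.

633 μg/L

Overall dilution factor = 49.95 × 200 × 10 = 9.99 × 10⁴.
63.2 g/L / 9.99 × 10⁴ = 6.33 × 10⁻⁴ g/L = 633 μg/L.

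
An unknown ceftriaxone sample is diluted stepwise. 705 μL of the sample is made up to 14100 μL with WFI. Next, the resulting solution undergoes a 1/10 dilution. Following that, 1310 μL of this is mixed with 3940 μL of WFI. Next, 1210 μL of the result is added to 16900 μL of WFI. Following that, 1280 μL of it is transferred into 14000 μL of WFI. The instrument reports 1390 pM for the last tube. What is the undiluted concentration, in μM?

199 μM

Overall dilution factor = 20 × 10 × 4.008 × 14.97 × 11.94 = 1.43 × 10⁵.
Original = 1390 pM × 1.43 × 10⁵ = 1.99 × 10⁸ pM = 199 μM.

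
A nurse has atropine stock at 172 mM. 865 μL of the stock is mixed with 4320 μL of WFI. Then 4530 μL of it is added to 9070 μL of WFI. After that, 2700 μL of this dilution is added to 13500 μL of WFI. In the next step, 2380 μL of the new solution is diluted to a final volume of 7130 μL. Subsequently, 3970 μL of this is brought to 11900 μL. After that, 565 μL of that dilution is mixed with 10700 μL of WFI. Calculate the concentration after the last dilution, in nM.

Overall dilution factor = 5.994 × 3.002 × 6 × 2.996 × 2.997 × 19.94 = 1.93 × 10⁴.
172 mM / 1.93 × 10⁴ = 8.90 × 10⁻³ mM = 8900 nM.

8900 nM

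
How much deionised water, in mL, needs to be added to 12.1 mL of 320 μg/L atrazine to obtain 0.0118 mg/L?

0.0118 mg/L = 11.8 μg/L.
V₂ = C₁V₁/C₂ = 320 × 12.1 / 11.8 = 328 mL.
Diluent to add = V₂ − V₁ = 328 − 12.1 = 316 mL.

316 mL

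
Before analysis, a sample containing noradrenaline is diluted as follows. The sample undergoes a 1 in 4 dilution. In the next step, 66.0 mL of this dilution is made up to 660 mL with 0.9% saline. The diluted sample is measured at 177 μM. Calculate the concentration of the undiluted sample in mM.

7.08 mM

Overall dilution factor = 4 × 10 = 40.0.
Original = 177 μM × 40.0 = 7080 μM = 7.08 mM.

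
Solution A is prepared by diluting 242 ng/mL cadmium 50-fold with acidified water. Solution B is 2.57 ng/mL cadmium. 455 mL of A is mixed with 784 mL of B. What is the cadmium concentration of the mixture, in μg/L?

3.40 μg/L

C_A = 242 ng/mL / 50 = 4.84 ng/mL.
C_mix = (C_A·V_A + C_B·V_B)/(V_A + V_B) = (4.84×455 + 2.57×784) / 1239 = 3.40 ng/mL = 3.40 μg/L.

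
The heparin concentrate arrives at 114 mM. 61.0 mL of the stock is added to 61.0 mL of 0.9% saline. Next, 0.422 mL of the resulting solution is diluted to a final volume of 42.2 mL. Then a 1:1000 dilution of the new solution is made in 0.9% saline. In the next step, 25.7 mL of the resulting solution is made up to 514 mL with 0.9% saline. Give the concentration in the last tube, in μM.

0.0285 μM

Overall dilution factor = 2 × 100 × 1000 × 20 = 4.00 × 10⁶.
114 mM / 4.00 × 10⁶ = 2.85 × 10⁻⁵ mM = 0.0285 μM.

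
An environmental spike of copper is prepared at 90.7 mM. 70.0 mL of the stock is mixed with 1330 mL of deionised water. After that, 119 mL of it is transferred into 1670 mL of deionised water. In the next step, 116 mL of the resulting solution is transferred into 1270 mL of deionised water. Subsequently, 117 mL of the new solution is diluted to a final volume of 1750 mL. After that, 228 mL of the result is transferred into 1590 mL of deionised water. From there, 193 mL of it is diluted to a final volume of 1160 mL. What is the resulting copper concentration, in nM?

35.2 nM

Overall dilution factor = 20 × 15.03 × 11.95 × 14.96 × 7.974 × 6.010 = 2.58 × 10⁶.
90.7 mM / 2.58 × 10⁶ = 3.52 × 10⁻⁵ mM = 35.2 nM.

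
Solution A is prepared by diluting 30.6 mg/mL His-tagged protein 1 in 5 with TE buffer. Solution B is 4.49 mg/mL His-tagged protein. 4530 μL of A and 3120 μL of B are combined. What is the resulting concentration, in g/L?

C_A = 30.6 mg/mL / 5 = 6.12 mg/mL.
C_mix = (C_A·V_A + C_B·V_B)/(V_A + V_B) = (6.12×4530 + 4.49×3120) / 7650 = 5.46 mg/mL = 5.46 g/L.

5.46 g/L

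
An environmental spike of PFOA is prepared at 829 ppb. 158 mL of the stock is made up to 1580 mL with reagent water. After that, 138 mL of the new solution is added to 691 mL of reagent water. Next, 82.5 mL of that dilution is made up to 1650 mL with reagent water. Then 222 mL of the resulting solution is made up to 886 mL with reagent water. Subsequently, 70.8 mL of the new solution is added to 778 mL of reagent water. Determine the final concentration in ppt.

14.4 ppt

Overall dilution factor = 10 × 6.007 × 20 × 3.991 × 11.99 = 5.75 × 10⁴.
829 ppb / 5.75 × 10⁴ = 0.0144 ppb = 14.4 ppt.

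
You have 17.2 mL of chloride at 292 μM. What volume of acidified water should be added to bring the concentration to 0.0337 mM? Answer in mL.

0.0337 mM = 33.7 μM.
V₂ = C₁V₁/C₂ = 292 × 17.2 / 33.7 = 149 mL.
Diluent to add = V₂ − V₁ = 149 − 17.2 = 132 mL.

132 mL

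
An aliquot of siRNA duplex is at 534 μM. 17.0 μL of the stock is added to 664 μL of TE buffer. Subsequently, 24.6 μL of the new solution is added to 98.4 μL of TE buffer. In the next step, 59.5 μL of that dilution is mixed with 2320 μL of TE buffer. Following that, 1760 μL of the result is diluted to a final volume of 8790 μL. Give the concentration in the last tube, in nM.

Overall dilution factor = 40.06 × 5 × 39.99 × 4.994 = 4.00 × 10⁴.
534 μM / 4.00 × 10⁴ = 0.0133 μM = 13.3 nM.

13.3 nM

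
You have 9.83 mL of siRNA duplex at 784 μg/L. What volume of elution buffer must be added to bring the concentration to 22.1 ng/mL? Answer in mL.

22.1 ng/mL = 22.1 μg/L.
V₂ = C₁V₁/C₂ = 784 × 9.83 / 22.1 = 349 mL.
Diluent to add = V₂ − V₁ = 349 − 9.83 = 339 mL.

339 mL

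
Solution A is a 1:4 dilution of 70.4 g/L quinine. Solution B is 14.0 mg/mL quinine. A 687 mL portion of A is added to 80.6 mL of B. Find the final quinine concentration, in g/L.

C_A = 70.4 g/L / 4 = 17.6 g/L.
C_B = 14.0 mg/mL = 14.0 g/L.
C_mix = (C_A·V_A + C_B·V_B)/(V_A + V_B) = (17.6×687 + 14.0×80.6) / 767.6 = 17.2 g/L.

17.2 g/L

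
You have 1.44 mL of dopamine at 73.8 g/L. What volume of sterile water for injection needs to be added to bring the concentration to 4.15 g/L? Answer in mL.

24.2 mL

V₂ = C₁V₁/C₂ = 73.8 × 1.44 / 4.15 = 25.6 mL.
Diluent to add = V₂ − V₁ = 25.6 − 1.44 = 24.2 mL.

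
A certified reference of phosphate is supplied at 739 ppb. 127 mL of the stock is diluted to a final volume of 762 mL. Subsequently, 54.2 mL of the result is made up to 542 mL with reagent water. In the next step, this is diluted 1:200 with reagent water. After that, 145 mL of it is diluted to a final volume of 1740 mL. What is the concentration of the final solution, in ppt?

5.13 ppt

Overall dilution factor = 6 × 10 × 200 × 12 = 1.44 × 10⁵.
739 ppb / 1.44 × 10⁵ = 5.13 × 10⁻³ ppb = 5.13 ppt.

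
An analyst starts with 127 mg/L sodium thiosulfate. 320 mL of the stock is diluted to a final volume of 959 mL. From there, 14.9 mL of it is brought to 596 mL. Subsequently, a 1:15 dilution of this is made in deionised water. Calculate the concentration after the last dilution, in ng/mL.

70.6 ng/mL

Overall dilution factor = 2.997 × 40 × 15 = 1798.
127 mg/L / 1798 = 0.0706 mg/L = 70.6 ng/mL.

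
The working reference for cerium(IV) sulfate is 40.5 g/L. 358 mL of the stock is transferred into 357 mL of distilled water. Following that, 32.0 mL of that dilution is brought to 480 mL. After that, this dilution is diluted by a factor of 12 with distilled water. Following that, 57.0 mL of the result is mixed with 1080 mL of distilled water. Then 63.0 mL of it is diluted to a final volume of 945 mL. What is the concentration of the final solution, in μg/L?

377 μg/L

Overall dilution factor = 1.997 × 15 × 12 × 19.95 × 15 = 1.08 × 10⁵.
40.5 g/L / 1.08 × 10⁵ = 3.77 × 10⁻⁴ g/L = 377 μg/L.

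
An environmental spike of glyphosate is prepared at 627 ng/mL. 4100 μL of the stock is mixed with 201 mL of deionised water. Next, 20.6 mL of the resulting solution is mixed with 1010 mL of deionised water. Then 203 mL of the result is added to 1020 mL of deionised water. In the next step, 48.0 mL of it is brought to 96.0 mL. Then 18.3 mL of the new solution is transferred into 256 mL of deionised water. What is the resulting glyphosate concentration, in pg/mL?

Overall dilution factor = 50.02 × 50.03 × 6.025 × 2 × 14.99 = 4.52 × 10⁵.
627 ng/mL / 4.52 × 10⁵ = 1.39 × 10⁻³ ng/mL = 1.39 pg/mL.

1.39 pg/mL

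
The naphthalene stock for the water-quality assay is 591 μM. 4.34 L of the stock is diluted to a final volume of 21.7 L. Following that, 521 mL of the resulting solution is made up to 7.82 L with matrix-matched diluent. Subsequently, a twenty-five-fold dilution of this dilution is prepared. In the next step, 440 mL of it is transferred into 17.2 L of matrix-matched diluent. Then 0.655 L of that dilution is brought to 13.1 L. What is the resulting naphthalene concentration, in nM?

Overall dilution factor = 5 × 15.01 × 25 × 40.09 × 20 = 1.50 × 10⁶.
591 μM / 1.50 × 10⁶ = 3.93 × 10⁻⁴ μM = 0.393 nM.

0.393 nM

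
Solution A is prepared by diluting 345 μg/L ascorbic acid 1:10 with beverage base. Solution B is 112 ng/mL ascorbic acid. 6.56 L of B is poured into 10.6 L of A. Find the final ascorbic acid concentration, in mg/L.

0.0641 mg/L

C_A = 345 μg/L / 10 = 34.5 μg/L.
C_B = 112 ng/mL = 112 μg/L.
C_mix = (C_A·V_A + C_B·V_B)/(V_A + V_B) = (34.5×10.6 + 112×6.56) / 17.16 = 64.1 μg/L = 0.0641 mg/L.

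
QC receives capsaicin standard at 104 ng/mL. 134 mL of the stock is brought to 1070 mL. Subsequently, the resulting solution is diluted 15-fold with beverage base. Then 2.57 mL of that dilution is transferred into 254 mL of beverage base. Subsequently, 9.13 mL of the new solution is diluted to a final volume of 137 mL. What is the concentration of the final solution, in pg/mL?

Overall dilution factor = 7.985 × 15 × 99.83 × 15.01 = 1.79 × 10⁵.
104 ng/mL / 1.79 × 10⁵ = 5.80 × 10⁻⁴ ng/mL = 0.580 pg/mL.

0.580 pg/mL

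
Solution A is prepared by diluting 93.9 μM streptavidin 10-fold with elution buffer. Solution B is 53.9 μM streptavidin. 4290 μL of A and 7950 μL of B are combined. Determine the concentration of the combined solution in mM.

0.0383 mM

C_A = 93.9 μM / 10 = 9.39 μM.
C_mix = (C_A·V_A + C_B·V_B)/(V_A + V_B) = (9.39×4290 + 53.9×7950) / 12240 = 38.3 μM = 0.0383 mM.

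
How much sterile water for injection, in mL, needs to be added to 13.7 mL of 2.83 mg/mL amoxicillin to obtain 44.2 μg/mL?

863 mL

44.2 μg/mL = 0.0442 mg/mL.
V₂ = C₁V₁/C₂ = 2.83 × 13.7 / 0.0442 = 877 mL.
Diluent to add = V₂ − V₁ = 877 − 13.7 = 863 mL.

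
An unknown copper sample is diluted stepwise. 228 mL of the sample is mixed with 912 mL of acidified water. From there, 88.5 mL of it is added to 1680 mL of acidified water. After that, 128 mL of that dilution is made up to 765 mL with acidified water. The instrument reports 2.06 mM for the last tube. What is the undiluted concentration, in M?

1.23 M

Overall dilution factor = 5 × 19.98 × 5.977 = 597.
Original = 2.06 mM × 597 = 1230 mM = 1.23 M.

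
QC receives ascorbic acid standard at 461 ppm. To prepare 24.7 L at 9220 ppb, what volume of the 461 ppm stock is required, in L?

9220 ppb = 9.22 ppm.
V₁ = C₂V₂/C₁ = 9.22 × 24.7 / 461 = 0.494 L.

0.494 L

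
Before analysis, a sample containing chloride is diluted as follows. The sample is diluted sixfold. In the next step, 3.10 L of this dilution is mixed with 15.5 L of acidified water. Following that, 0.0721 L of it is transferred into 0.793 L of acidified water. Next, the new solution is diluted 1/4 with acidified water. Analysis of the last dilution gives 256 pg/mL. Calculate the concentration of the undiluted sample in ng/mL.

Overall dilution factor = 6 × 6 × 12.00 × 4 = 1728.
Original = 256 pg/mL × 1728 = 4.42 × 10⁵ pg/mL = 442 ng/mL.

442 ng/mL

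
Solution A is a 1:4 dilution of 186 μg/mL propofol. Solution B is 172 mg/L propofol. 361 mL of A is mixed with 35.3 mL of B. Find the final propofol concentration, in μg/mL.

C_A = 186 μg/mL / 4 = 46.5 μg/mL.
C_B = 172 mg/L = 172 μg/mL.
C_mix = (C_A·V_A + C_B·V_B)/(V_A + V_B) = (46.5×361 + 172×35.3) / 396.3 = 57.7 μg/mL.

57.7 μg/mL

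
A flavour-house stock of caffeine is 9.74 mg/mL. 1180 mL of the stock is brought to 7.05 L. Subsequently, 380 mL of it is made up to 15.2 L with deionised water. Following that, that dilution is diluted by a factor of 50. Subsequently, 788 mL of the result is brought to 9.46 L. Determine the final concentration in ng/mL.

67.9 ng/mL

Overall dilution factor = 5.975 × 40 × 50 × 12.01 = 1.43 × 10⁵.
9.74 mg/mL / 1.43 × 10⁵ = 6.79 × 10⁻⁵ mg/mL = 67.9 ng/mL.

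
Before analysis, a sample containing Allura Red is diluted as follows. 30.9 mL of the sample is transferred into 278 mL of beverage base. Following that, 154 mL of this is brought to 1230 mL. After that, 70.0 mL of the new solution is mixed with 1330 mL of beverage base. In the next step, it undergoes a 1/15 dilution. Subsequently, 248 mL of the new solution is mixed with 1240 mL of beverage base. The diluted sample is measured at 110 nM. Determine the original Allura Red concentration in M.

0.0158 M

Overall dilution factor = 9.997 × 7.987 × 20 × 15 × 6 = 1.44 × 10⁵.
Original = 110 nM × 1.44 × 10⁵ = 1.58 × 10⁷ nM = 0.0158 M.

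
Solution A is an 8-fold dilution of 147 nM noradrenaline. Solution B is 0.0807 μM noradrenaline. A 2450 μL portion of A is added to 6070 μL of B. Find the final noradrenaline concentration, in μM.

0.0628 μM

C_A = 147 nM / 8 = 18.4 nM.
C_B = 0.0807 μM = 80.7 nM.
C_mix = (C_A·V_A + C_B·V_B)/(V_A + V_B) = (18.4×2450 + 80.7×6070) / 8520 = 62.8 nM = 0.0628 μM.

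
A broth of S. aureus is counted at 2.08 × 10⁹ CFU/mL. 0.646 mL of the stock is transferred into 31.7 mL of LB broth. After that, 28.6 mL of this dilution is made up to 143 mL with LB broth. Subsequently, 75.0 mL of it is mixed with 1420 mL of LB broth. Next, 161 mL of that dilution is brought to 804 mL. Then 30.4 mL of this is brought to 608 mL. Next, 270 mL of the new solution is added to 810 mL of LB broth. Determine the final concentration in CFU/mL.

Overall dilution factor = 50.07 × 5 × 19.93 × 4.994 × 20 × 4 = 1.99 × 10⁶.
2.08 × 10⁹ CFU/mL / 1.99 × 10⁶ = 1040 CFU/mL.

1040 CFU/mL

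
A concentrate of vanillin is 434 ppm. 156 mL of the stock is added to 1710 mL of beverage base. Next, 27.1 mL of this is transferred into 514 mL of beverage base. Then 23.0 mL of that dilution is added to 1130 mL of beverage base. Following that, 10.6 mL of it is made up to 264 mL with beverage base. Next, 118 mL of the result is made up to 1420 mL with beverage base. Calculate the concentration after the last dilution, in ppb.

Overall dilution factor = 11.96 × 19.97 × 50.13 × 24.91 × 12.03 = 3.59 × 10⁶.
434 ppm / 3.59 × 10⁶ = 1.21 × 10⁻⁴ ppm = 0.121 ppb.

0.121 ppb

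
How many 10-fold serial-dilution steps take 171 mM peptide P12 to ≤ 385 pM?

Need 10ⁿ ≥ 4.44 × 10⁸, so n ≥ log(4.44 × 10⁸)/log(10) = 8.65.
Minimum whole steps: n = 9.

9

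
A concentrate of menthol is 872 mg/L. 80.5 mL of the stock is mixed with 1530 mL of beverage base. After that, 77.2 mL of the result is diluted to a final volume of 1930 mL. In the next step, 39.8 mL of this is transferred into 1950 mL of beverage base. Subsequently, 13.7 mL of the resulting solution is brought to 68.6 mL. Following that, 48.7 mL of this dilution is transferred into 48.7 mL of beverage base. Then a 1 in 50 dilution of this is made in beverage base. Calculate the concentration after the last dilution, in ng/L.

69.6 ng/L

Overall dilution factor = 20.01 × 25 × 49.99 × 5.007 × 2 × 50 = 1.25 × 10⁷.
872 mg/L / 1.25 × 10⁷ = 6.96 × 10⁻⁵ mg/L = 69.6 ng/L.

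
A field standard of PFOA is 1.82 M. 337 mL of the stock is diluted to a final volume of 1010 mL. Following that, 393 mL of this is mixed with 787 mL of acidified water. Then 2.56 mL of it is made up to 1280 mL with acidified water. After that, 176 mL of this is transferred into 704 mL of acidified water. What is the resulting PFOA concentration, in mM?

Overall dilution factor = 2.997 × 3.003 × 500 × 5 = 2.25 × 10⁴.
1.82 M / 2.25 × 10⁴ = 8.09 × 10⁻⁵ M = 0.0809 mM.

0.0809 mM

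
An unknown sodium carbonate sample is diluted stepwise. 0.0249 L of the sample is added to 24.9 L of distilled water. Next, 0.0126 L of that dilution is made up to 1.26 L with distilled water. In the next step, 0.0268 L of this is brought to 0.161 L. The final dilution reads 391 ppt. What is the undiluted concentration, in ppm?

235 ppm

Overall dilution factor = 1001 × 100 × 6.007 = 6.01 × 10⁵.
Original = 391 ppt × 6.01 × 10⁵ = 2.35 × 10⁸ ppt = 235 ppm.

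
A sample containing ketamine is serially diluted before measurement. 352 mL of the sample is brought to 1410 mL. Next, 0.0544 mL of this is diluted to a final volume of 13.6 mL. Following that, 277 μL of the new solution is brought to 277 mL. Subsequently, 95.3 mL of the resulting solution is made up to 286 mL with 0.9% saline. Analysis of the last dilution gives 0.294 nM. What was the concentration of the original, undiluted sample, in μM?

Overall dilution factor = 4.006 × 250 × 1000 × 3.001 = 3.01 × 10⁶.
Original = 0.294 nM × 3.01 × 10⁶ = 8.84 × 10⁵ nM = 884 μM.

884 μM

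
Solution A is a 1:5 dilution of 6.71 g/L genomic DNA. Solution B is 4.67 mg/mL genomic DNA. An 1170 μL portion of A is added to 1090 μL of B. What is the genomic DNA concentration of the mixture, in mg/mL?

C_A = 6.71 g/L / 5 = 1.34 g/L.
C_B = 4.67 mg/mL = 4.67 g/L.
C_mix = (C_A·V_A + C_B·V_B)/(V_A + V_B) = (1.34×1170 + 4.67×1090) / 2260 = 2.95 g/L = 2.95 mg/mL.

2.95 mg/mL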